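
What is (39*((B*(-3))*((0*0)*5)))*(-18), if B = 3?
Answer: 0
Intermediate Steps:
(39*((B*(-3))*((0*0)*5)))*(-18) = (39*((3*(-3))*((0*0)*5)))*(-18) = (39*(-0*5))*(-18) = (39*(-9*0))*(-18) = (39*0)*(-18) = 0*(-18) = 0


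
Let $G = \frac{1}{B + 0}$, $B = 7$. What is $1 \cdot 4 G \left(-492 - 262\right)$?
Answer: $- \frac{3016}{7} \approx -430.86$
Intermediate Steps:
$G = \frac{1}{7}$ ($G = \frac{1}{7 + 0} = \frac{1}{7} \approx 0.14286$)
$1 \cdot 4 G \left(-492 - 262\right) = 1 \cdot 4 \cdot \frac{1}{7} \left(-492 - 262\right) = 4 \cdot \frac{1}{7} \left(-754\right) = \frac{4}{7} \left(-754\right) = - \frac{3016}{7}$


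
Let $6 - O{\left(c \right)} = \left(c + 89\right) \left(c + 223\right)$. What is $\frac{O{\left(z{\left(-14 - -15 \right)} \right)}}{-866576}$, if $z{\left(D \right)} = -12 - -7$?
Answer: $\frac{9153}{433288} \approx 0.021125$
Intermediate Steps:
$z{\left(D \right)} = -5$ ($z{\left(D \right)} = -12 + 7 = -5$)
$O{\left(c \right)} = 6 - \left(89 + c\right) \left(223 + c\right)$ ($O{\left(c \right)} = 6 - \left(c + 89\right) \left(c + 223\right) = 6 - \left(89 + c\right) \left(223 + c\right)$)
$\frac{O{\left(z{\left(-14 - -15 \right)} \right)}}{-866576} = \frac{-19841 - \left(-5\right)^{2} - -1560}{-866576} = \left(-19841 - 25 + 1560\right) \left(- \frac{1}{866576}\right) = \left(-18306\right) \left(- \frac{1}{866576}\right) = \frac{9153}{433288}$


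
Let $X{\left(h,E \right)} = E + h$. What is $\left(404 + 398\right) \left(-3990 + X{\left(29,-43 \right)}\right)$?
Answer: $-3211208$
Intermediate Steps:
$\left(404 + 398\right) \left(-3990 + X{\left(29,-43 \right)}\right) = \left(404 + 398\right) \left(-3990 + \left(-43 + 29\right)\right) = 802 \left(-3990 - 14\right) = 802 \left(-4004\right) = -3211208$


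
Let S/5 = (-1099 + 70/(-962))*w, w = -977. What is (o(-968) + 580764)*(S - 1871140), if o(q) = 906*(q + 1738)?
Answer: 2150825406376800/481 ≈ 4.4716e+12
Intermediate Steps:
o(q) = 1574628 + 906*q (o(q) = 906*(1738 + q) = 1574628 + 906*q)
S = 2582474790/481 (S = 5*((-1099 + 70/(-962))*(-977)) = 5*((-1099 + 70*(-1/962))*(-977)) = 5*((-1099 - 35/481)*(-977)) = 5*(-528654/481*(-977)) = 5*(516494958/481) = 2582474790/481 ≈ 5.3690e+6)
(o(-968) + 580764)*(S - 1871140) = ((1574628 + 906*(-968)) + 580764)*(2582474790/481 - 1871140) = ((1574628 - 877008) + 580764)*(1682456450/481) = (697620 + 580764)*(1682456450/481) = 1278384*(1682456450/481) = 2150825406376800/481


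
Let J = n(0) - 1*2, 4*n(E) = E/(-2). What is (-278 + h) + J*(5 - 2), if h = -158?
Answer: -442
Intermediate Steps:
n(E) = -E/8 (n(E) = (E/(-2))/4 = (E*(-1/2))/4 = (-E/2)/4 = -E/8)
J = -2 (J = -1/8*0 - 1*2 = 0 - 2 = -2)
(-278 + h) + J*(5 - 2) = (-278 - 158) - 2*(5 - 2) = -436 - 2*3 = -436 - 6 = -442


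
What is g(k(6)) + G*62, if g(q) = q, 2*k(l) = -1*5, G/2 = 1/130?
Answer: -201/130 ≈ -1.5462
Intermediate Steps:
G = 1/65 (G = 2/130 = 2*(1/130) = 1/65 ≈ 0.015385)
k(l) = -5/2 (k(l) = (-1*5)/2 = (½)*(-5) = -5/2)
g(k(6)) + G*62 = -5/2 + (1/65)*62 = -5/2 + 62/65 = -201/130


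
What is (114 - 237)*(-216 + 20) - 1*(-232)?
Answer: 24340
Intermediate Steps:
(114 - 237)*(-216 + 20) - 1*(-232) = -123*(-196) + 232 = 24108 + 232 = 24340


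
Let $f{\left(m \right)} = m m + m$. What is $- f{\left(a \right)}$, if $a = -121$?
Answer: $-14520$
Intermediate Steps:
$f{\left(m \right)} = m + m^{2}$ ($f{\left(m \right)} = m^{2} + m = m + m^{2}$)
$- f{\left(a \right)} = - \left(-121\right) \left(1 - 121\right) = - \left(-121\right) \left(-120\right) = \left(-1\right) 14520 = -14520$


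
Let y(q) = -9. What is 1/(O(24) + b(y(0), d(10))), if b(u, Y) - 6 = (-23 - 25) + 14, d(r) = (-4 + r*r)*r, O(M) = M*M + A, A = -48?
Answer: 1/500 ≈ 0.0020000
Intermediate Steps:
O(M) = -48 + M² (O(M) = M*M - 48 = M² - 48 = -48 + M²)
d(r) = r*(-4 + r²) (d(r) = (-4 + r²)*r = r*(-4 + r²))
b(u, Y) = -28 (b(u, Y) = 6 + ((-23 - 25) + 14) = 6 + (-48 + 14) = 6 - 34 = -28)
1/(O(24) + b(y(0), d(10))) = 1/((-48 + 24²) - 28) = 1/((-48 + 576) - 28) = 1/(528 - 28) = 1/500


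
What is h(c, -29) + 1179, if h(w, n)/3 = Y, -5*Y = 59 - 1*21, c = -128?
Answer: 5781/5 ≈ 1156.2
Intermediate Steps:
Y = -38/5 (Y = -(59 - 1*21)/5 = -(59 - 21)/5 = -1/5*38 = -38/5 ≈ -7.6000)
h(w, n) = -114/5 (h(w, n) = 3*(-38/5) = -114/5)
h(c, -29) + 1179 = -114/5 + 1179 = 5781/5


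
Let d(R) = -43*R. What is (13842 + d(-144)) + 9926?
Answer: 29960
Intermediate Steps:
(13842 + d(-144)) + 9926 = (13842 - 43*(-144)) + 9926 = (13842 + 6192) + 9926 = 20034 + 9926 = 29960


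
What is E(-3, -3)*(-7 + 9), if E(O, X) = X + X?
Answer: -12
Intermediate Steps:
E(O, X) = 2*X
E(-3, -3)*(-7 + 9) = (2*(-3))*(-7 + 9) = -6*2 = -12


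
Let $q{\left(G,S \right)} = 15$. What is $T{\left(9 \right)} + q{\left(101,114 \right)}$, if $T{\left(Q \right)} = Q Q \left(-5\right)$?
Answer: $-390$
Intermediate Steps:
$T{\left(Q \right)} = - 5 Q^{2}$ ($T{\left(Q \right)} = Q^{2} \left(-5\right) = - 5 Q^{2}$)
$T{\left(9 \right)} + q{\left(101,114 \right)} = - 5 \cdot 9^{2} + 15 = \left(-5\right) 81 + 15 = -405 + 15 = -390$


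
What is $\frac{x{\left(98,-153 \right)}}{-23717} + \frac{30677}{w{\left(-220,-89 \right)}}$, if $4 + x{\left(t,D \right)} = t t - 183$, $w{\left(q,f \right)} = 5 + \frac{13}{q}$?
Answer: $\frac{160054373701}{25780379} \approx 6208.4$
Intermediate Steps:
$x{\left(t,D \right)} = -187 + t^{2}$ ($x{\left(t,D \right)} = -4 + \left(t t - 183\right) = -4 + \left(t^{2} - 183\right) = -4 + \left(-183 + t^{2}\right) = -187 + t^{2}$)
$\frac{x{\left(98,-153 \right)}}{-23717} + \frac{30677}{w{\left(-220,-89 \right)}} = \frac{-187 + 98^{2}}{-23717} + \frac{30677}{5 + \frac{13}{-220}} = \left(-187 + 9604\right) \left(- \frac{1}{23717}\right) + \frac{30677}{5 + 13 \left(- \frac{1}{220}\right)} = 9417 \left(- \frac{1}{23717}\right) + \frac{30677}{5 - \frac{13}{220}} = - \frac{9417}{23717} + \frac{30677}{\frac{1087}{220}} = - \frac{9417}{23717} + 30677 \cdot \frac{220}{1087} = - \frac{9417}{23717} + \frac{6748940}{1087} = \frac{160054373701}{25780379}$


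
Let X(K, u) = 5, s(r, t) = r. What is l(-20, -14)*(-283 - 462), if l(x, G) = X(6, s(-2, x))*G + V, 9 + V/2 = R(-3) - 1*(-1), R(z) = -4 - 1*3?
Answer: 74500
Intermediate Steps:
R(z) = -7 (R(z) = -4 - 3 = -7)
V = -30 (V = -18 + 2*(-7 - 1*(-1)) = -18 + 2*(-7 + 1) = -18 + 2*(-6) = -18 - 12 = -30)
l(x, G) = -30 + 5*G (l(x, G) = 5*G - 30 = -30 + 5*G)
l(-20, -14)*(-283 - 462) = (-30 + 5*(-14))*(-283 - 462) = (-30 - 70)*(-745) = -100*(-745) = 74500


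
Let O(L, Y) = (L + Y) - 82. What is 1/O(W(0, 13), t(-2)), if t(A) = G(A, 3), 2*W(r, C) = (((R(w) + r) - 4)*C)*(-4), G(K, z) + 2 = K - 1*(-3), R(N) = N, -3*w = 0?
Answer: 1/21 ≈ 0.047619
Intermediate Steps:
w = 0 (w = -⅓*0 = 0)
G(K, z) = 1 + K (G(K, z) = -2 + (K - 1*(-3)) = -2 + (K + 3) = -2 + (3 + K) = 1 + K)
W(r, C) = -2*C*(-4 + r) (W(r, C) = ((((0 + r) - 4)*C)*(-4))/2 = (((r - 4)*C)*(-4))/2 = (((-4 + r)*C)*(-4))/2 = ((C*(-4 + r))*(-4))/2 = (-4*C*(-4 + r))/2 = -2*C*(-4 + r))
t(A) = 1 + A
O(L, Y) = -82 + L + Y
1/O(W(0, 13), t(-2)) = 1/(-82 + 2*13*(4 - 1*0) + (1 - 2)) = 1/(-82 + 2*13*(4 + 0) - 1) = 1/(-82 + 2*13*4 - 1) = 1/(-82 + 104 - 1) = 1/21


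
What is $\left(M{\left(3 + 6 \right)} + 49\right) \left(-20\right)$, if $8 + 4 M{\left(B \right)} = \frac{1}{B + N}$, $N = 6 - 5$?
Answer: $- \frac{1881}{2} \approx -940.5$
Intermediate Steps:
$N = 1$
$M{\left(B \right)} = -2 + \frac{1}{4 \left(1 + B\right)}$ ($M{\left(B \right)} = -2 + \frac{1}{4 \left(B + 1\right)} = -2 + \frac{1}{4 \left(1 + B\right)}$)
$\left(M{\left(3 + 6 \right)} + 49\right) \left(-20\right) = \left(\frac{-7 - 8 \left(3 + 6\right)}{4 \left(1 + \left(3 + 6\right)\right)} + 49\right) \left(-20\right) = \left(\frac{-7 - 72}{4 \left(1 + 9\right)} + 49\right) \left(-20\right) = \left(\frac{-7 - 72}{4 \cdot 10} + 49\right) \left(-20\right) = \left(\frac{1}{4} \cdot \frac{1}{10} \left(-79\right) + 49\right) \left(-20\right) = \left(- \frac{79}{40} + 49\right) \left(-20\right) = \frac{1881}{40} \left(-20\right) = - \frac{1881}{2}$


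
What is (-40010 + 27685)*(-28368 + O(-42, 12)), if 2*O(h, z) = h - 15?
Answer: 699973725/2 ≈ 3.4999e+8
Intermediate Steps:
O(h, z) = -15/2 + h/2 (O(h, z) = (h - 15)/2 = (-15 + h)/2 = -15/2 + h/2)
(-40010 + 27685)*(-28368 + O(-42, 12)) = (-40010 + 27685)*(-28368 + (-15/2 + (½)*(-42))) = -12325*(-28368 + (-15/2 - 21)) = -12325*(-28368 - 57/2) = -12325*(-56793/2) = 699973725/2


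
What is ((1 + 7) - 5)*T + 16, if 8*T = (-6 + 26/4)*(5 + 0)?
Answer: 271/16 ≈ 16.938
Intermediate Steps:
T = 5/16 (T = ((-6 + 26/4)*(5 + 0))/8 = ((-6 + 26*(¼))*5)/8 = ((-6 + 13/2)*5)/8 = ((½)*5)/8 = (⅛)*(5/2) = 5/16 ≈ 0.31250)
((1 + 7) - 5)*T + 16 = ((1 + 7) - 5)*(5/16) + 16 = (8 - 5)*(5/16) + 16 = 3*(5/16) + 16 = 15/16 + 16 = 271/16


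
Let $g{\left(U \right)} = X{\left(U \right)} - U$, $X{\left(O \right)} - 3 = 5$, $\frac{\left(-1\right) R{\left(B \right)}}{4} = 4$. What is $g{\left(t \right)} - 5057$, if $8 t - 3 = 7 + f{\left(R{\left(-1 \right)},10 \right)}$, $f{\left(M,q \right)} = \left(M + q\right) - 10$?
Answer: $- \frac{20193}{4} \approx -5048.3$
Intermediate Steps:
$R{\left(B \right)} = -16$ ($R{\left(B \right)} = \left(-4\right) 4 = -16$)
$f{\left(M,q \right)} = -10 + M + q$
$t = - \frac{3}{4}$ ($t = \frac{3}{8} + \frac{7 - 16}{8} = \frac{3}{8} + \frac{1}{8} \left(-9\right) = \frac{3}{8} - \frac{9}{8} = - \frac{3}{4} \approx -0.75$)
$X{\left(O \right)} = 8$ ($X{\left(O \right)} = 3 + 5 = 8$)
$g{\left(U \right)} = 8 - U$
$g{\left(t \right)} - 5057 = \left(8 - - \frac{3}{4}\right) - 5057 = \left(8 + \frac{3}{4}\right) - 5057 = \frac{35}{4} - 5057 = - \frac{20193}{4}$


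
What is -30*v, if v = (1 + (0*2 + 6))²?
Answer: -1470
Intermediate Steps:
v = 49 (v = (1 + (0 + 6))² = (1 + 6)² = 7² = 49)
-30*v = -30*49 = -1470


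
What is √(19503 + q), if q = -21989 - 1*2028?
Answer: I*√4514 ≈ 67.186*I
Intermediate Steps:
q = -24017 (q = -21989 - 2028 = -24017)
√(19503 + q) = √(19503 - 24017) = √(-4514) = I*√4514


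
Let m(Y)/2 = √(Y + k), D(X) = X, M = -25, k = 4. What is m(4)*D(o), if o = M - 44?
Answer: -276*√2 ≈ -390.32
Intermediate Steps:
o = -69 (o = -25 - 44 = -69)
m(Y) = 2*√(4 + Y) (m(Y) = 2*√(Y + 4) = 2*√(4 + Y))
m(4)*D(o) = (2*√(4 + 4))*(-69) = (2*√8)*(-69) = (2*(2*√2))*(-69) = (4*√2)*(-69) = -276*√2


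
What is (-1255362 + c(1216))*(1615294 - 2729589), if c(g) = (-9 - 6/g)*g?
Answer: 1411045130040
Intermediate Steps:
c(g) = g*(-9 - 6/g)
(-1255362 + c(1216))*(1615294 - 2729589) = (-1255362 + (-6 - 9*1216))*(1615294 - 2729589) = (-1255362 + (-6 - 10944))*(-1114295) = (-1255362 - 10950)*(-1114295) = -1266312*(-1114295) = 1411045130040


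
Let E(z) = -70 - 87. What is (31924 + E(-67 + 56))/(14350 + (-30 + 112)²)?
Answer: 31767/21074 ≈ 1.5074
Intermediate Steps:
E(z) = -157
(31924 + E(-67 + 56))/(14350 + (-30 + 112)²) = (31924 - 157)/(14350 + (-30 + 112)²) = 31767/(14350 + 82²) = 31767/(14350 + 6724) = 31767/21074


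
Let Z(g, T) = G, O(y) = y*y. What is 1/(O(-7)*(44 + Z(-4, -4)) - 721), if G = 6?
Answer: 1/1729 ≈ 0.00057837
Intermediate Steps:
O(y) = y**2
Z(g, T) = 6
1/(O(-7)*(44 + Z(-4, -4)) - 721) = 1/((-7)**2*(44 + 6) - 721) = 1/(49*50 - 721) = 1/(2450 - 721) = 1/1729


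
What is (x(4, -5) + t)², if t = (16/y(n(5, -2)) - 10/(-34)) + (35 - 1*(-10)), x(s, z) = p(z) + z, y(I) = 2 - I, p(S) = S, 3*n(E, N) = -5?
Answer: 54997056/34969 ≈ 1572.7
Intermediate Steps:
n(E, N) = -5/3 (n(E, N) = (⅓)*(-5) = -5/3)
x(s, z) = 2*z (x(s, z) = z + z = 2*z)
t = 9286/187 (t = (16/(2 - 1*(-5/3)) - 10/(-34)) + (35 - 1*(-10)) = (16/(2 + 5/3) - 10*(-1/34)) + (35 + 10) = (16/(11/3) + 5/17) + 45 = (16*(3/11) + 5/17) + 45 = (48/11 + 5/17) + 45 = 871/187 + 45 = 9286/187 ≈ 49.658)
(x(4, -5) + t)² = (2*(-5) + 9286/187)² = (-10 + 9286/187)² = (7416/187)² = 54997056/34969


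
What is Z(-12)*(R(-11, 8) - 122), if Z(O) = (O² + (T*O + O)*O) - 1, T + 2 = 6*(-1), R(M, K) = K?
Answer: 98610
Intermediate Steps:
T = -8 (T = -2 + 6*(-1) = -2 - 6 = -8)
Z(O) = -1 - 6*O² (Z(O) = (O² + (-8*O + O)*O) - 1 = (O² + (-7*O)*O) - 1 = (O² - 7*O²) - 1 = -6*O² - 1 = -1 - 6*O²)
Z(-12)*(R(-11, 8) - 122) = (-1 - 6*(-12)²)*(8 - 122) = (-1 - 6*144)*(-114) = (-1 - 864)*(-114) = -865*(-114) = 98610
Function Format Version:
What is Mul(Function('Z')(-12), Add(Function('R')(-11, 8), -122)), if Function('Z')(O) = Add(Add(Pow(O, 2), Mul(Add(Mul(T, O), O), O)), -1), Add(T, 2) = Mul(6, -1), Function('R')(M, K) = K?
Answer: 98610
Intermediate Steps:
T = -8 (T = Add(-2, Mul(6, -1)) = Add(-2, -6) = -8)
Function('Z')(O) = Add(-1, Mul(-6, Pow(O, 2))) (Function('Z')(O) = Add(Add(Pow(O, 2), Mul(Add(Mul(-8, O), O), O)), -1) = Add(Add(Pow(O, 2), Mul(Mul(-7, O), O)), -1) = Add(Add(Pow(O, 2), Mul(-7, Pow(O, 2))), -1) = Add(Mul(-6, Pow(O, 2)), -1) = Add(-1, Mul(-6, Pow(O, 2))))
Mul(Function('Z')(-12), Add(Function('R')(-11, 8), -122)) = Mul(Add(-1, Mul(-6, Pow(-12, 2))), Add(8, -122)) = Mul(Add(-1, Mul(-6, 144)), -114) = Mul(Add(-1, -864), -114) = Mul(-865, -114) = 98610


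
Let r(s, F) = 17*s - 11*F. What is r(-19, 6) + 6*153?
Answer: 529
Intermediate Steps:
r(s, F) = -11*F + 17*s
r(-19, 6) + 6*153 = (-11*6 + 17*(-19)) + 6*153 = (-66 - 323) + 918 = -389 + 918 = 529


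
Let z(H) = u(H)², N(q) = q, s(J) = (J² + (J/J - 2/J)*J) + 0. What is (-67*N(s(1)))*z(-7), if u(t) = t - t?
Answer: 0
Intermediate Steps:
u(t) = 0
s(J) = J² + J*(1 - 2/J) (s(J) = (J² + (1 - 2/J)*J) + 0 = (J² + J*(1 - 2/J)) + 0 = J² + J*(1 - 2/J))
z(H) = 0 (z(H) = 0² = 0)
(-67*N(s(1)))*z(-7) = -67*(-2 + 1 + 1²)*0 = -67*(-2 + 1 + 1)*0 = -67*0*0 = 0*0 = 0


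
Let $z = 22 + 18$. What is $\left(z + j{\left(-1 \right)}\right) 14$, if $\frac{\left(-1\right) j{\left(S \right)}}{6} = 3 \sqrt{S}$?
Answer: $560 - 252 i \approx 560.0 - 252.0 i$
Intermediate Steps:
$z = 40$
$j{\left(S \right)} = - 18 \sqrt{S}$ ($j{\left(S \right)} = - 6 \cdot 3 \sqrt{S} = - 18 \sqrt{S}$)
$\left(z + j{\left(-1 \right)}\right) 14 = \left(40 - 18 \sqrt{-1}\right) 14 = \left(40 - 18 i\right) 14 = 560 - 252 i$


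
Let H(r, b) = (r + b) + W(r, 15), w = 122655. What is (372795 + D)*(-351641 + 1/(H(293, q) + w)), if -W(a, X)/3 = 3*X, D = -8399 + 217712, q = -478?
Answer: -25041122953375272/122335 ≈ -2.0469e+11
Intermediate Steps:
D = 209313
W(a, X) = -9*X
H(r, b) = -135 + b + r (H(r, b) = (r + b) - 9*15 = (b + r) - 135 = -135 + b + r)
(372795 + D)*(-351641 + 1/(H(293, q) + w)) = (372795 + 209313)*(-351641 + 1/((-135 - 478 + 293) + 122655)) = 582108*(-351641 + 1/(-320 + 122655)) = 582108*(-351641 + 1/122335) = 582108*(-43018001734/122335) = -25041122953375272/122335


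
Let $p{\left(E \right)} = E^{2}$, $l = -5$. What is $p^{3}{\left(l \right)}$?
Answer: $15625$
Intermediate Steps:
$p^{3}{\left(l \right)} = \left(\left(-5\right)^{2}\right)^{3} = 25^{3} = 15625$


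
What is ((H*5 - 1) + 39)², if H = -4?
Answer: 324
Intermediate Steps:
((H*5 - 1) + 39)² = ((-4*5 - 1) + 39)² = ((-20 - 1) + 39)² = (-21 + 39)² = 18² = 324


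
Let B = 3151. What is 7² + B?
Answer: 3200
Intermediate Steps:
7² + B = 7² + 3151 = 49 + 3151 = 3200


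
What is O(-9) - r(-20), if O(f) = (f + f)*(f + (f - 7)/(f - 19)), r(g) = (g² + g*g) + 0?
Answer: -4538/7 ≈ -648.29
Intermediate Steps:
r(g) = 2*g² (r(g) = (g² + g²) + 0 = 2*g² + 0 = 2*g²)
O(f) = 2*f*(f + (-7 + f)/(-19 + f)) (O(f) = (2*f)*(f + (-7 + f)/(-19 + f)) = 2*f*(f + (-7 + f)/(-19 + f)))
O(-9) - r(-20) = 2*(-9)*(-7 + (-9)² - 18*(-9))/(-19 - 9) - 2*(-20)² = 2*(-9)*(-7 + 81 + 162)/(-28) - 2*400 = 2*(-9)*(-1/28)*236 - 1*800 = 1062/7 - 800 = -4538/7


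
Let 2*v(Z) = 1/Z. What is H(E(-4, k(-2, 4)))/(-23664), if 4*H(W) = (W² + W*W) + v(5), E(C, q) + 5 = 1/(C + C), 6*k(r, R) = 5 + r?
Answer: -2807/5048320 ≈ -0.00055603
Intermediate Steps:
k(r, R) = ⅚ + r/6 (k(r, R) = (5 + r)/6 = ⅚ + r/6)
E(C, q) = -5 + 1/(2*C) (E(C, q) = -5 + 1/(C + C) = -5 + 1/(2*C))
v(Z) = 1/(2*Z)
H(W) = 1/40 + W²/2 (H(W) = ((W² + W*W) + (½)/5)/4 = ((W² + W²) + (½)*(⅕))/4 = (2*W² + ⅒)/4 = (⅒ + 2*W²)/4 = 1/40 + W²/2)
H(E(-4, k(-2, 4)))/(-23664) = (1/40 + (-5 + (½)/(-4))²/2)/(-23664) = (1/40 + (-5 + (½)*(-¼))²/2)*(-1/23664) = (1/40 + (-5 - ⅛)²/2)*(-1/23664) = (1/40 + (-41/8)²/2)*(-1/23664) = (1/40 + (½)*(1681/64))*(-1/23664) = (1/40 + 1681/128)*(-1/23664) = (8421/640)*(-1/23664) = -2807/5048320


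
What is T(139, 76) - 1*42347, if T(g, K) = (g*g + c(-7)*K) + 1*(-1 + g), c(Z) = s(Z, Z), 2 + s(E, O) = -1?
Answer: -23116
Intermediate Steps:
s(E, O) = -3 (s(E, O) = -2 - 1 = -3)
c(Z) = -3
T(g, K) = -1 + g + g² - 3*K (T(g, K) = (g*g - 3*K) + 1*(-1 + g) = (g² - 3*K) + (-1 + g) = -1 + g + g² - 3*K)
T(139, 76) - 1*42347 = (-1 + 139 + 139² - 3*76) - 1*42347 = (-1 + 139 + 19321 - 228) - 42347 = 19231 - 42347 = -23116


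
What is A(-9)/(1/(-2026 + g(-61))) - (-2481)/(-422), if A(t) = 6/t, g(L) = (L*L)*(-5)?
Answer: 5801707/422 ≈ 13748.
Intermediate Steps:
g(L) = -5*L² (g(L) = L²*(-5) = -5*L²)
A(-9)/(1/(-2026 + g(-61))) - (-2481)/(-422) = (6/(-9))/(1/(-2026 - 5*(-61)²)) - (-2481)/(-422) = (6*(-⅑))/(1/(-2026 - 5*3721)) - (-2481)*(-1)/422 = -2/(3*(1/(-2026 - 18605))) - 1*2481/422 = -2/(3*(1/(-20631))) - 2481/422 = -2/(3*(-1/20631)) - 2481/422 = -⅔*(-20631) - 2481/422 = 13754 - 2481/422 = 5801707/422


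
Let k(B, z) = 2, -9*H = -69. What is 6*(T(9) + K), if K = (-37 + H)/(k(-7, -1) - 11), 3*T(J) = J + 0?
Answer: 338/9 ≈ 37.556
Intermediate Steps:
H = 23/3 (H = -⅑*(-69) = 23/3 ≈ 7.6667)
T(J) = J/3 (T(J) = (J + 0)/3 = J/3)
K = 88/27 (K = (-37 + 23/3)/(2 - 11) = -88/3/(-9) = -88/3*(-⅑) = 88/27 ≈ 3.2593)
6*(T(9) + K) = 6*((⅓)*9 + 88/27) = 6*(3 + 88/27) = 6*(169/27) = 338/9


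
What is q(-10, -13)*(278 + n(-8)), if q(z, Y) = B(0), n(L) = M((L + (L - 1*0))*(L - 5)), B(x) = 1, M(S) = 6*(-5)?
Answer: 248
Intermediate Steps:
M(S) = -30
n(L) = -30
q(z, Y) = 1
q(-10, -13)*(278 + n(-8)) = 1*(278 - 30) = 1*248 = 248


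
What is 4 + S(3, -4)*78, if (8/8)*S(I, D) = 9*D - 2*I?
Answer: -3272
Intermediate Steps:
S(I, D) = -2*I + 9*D (S(I, D) = 9*D - 2*I = -2*I + 9*D)
4 + S(3, -4)*78 = 4 + (-2*3 + 9*(-4))*78 = 4 + (-6 - 36)*78 = 4 - 42*78 = 4 - 3276 = -3272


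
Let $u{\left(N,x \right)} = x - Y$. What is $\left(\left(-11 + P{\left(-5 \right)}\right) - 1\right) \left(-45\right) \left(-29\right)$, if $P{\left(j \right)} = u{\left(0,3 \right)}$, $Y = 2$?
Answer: $-14355$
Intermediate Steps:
$u{\left(N,x \right)} = -2 + x$ ($u{\left(N,x \right)} = x - 2 = -2 + x$)
$P{\left(j \right)} = 1$ ($P{\left(j \right)} = -2 + 3 = 1$)
$\left(\left(-11 + P{\left(-5 \right)}\right) - 1\right) \left(-45\right) \left(-29\right) = \left(\left(-11 + 1\right) - 1\right) \left(-45\right) \left(-29\right) = \left(-10 - 1\right) \left(-45\right) \left(-29\right) = \left(-11\right) \left(-45\right) \left(-29\right) = 495 \left(-29\right) = -14355$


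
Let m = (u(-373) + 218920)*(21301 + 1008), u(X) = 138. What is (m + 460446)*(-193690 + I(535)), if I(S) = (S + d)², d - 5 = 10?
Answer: 531800754292080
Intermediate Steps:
d = 15 (d = 5 + 10 = 15)
m = 4886964922 (m = (138 + 218920)*(21301 + 1008) = 219058*22309 = 4886964922)
I(S) = (15 + S)² (I(S) = (S + 15)² = (15 + S)²)
(m + 460446)*(-193690 + I(535)) = (4886964922 + 460446)*(-193690 + (15 + 535)²) = 4887425368*(-193690 + 550²) = 4887425368*(-193690 + 302500) = 4887425368*108810 = 531800754292080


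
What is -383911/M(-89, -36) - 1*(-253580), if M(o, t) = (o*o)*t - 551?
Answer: 72449964971/285707 ≈ 2.5358e+5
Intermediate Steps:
M(o, t) = -551 + t*o² (M(o, t) = o²*t - 551 = t*o² - 551 = -551 + t*o²)
-383911/M(-89, -36) - 1*(-253580) = -383911/(-551 - 36*(-89)²) - 1*(-253580) = -383911/(-551 - 36*7921) + 253580 = -383911/(-551 - 285156) + 253580 = -383911/(-285707) + 253580 = -383911*(-1/285707) + 253580 = 383911/285707 + 253580 = 72449964971/285707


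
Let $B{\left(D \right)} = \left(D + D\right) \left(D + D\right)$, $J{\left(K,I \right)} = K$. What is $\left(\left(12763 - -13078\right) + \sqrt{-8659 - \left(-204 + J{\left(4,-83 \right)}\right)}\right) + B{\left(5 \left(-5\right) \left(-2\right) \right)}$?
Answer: $35841 + i \sqrt{8459} \approx 35841.0 + 91.973 i$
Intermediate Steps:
$B{\left(D \right)} = 4 D^{2}$ ($B{\left(D \right)} = 2 D 2 D = 4 D^{2}$)
$\left(\left(12763 - -13078\right) + \sqrt{-8659 - \left(-204 + J{\left(4,-83 \right)}\right)}\right) + B{\left(5 \left(-5\right) \left(-2\right) \right)} = \left(\left(12763 - -13078\right) + \sqrt{-8659 + \left(204 - 4\right)}\right) + 4 \left(5 \left(-5\right) \left(-2\right)\right)^{2} = \left(\left(12763 + 13078\right) + \sqrt{-8659 + \left(204 - 4\right)}\right) + 4 \left(\left(-25\right) \left(-2\right)\right)^{2} = \left(25841 + \sqrt{-8659 + 200}\right) + 4 \cdot 50^{2} = \left(25841 + \sqrt{-8459}\right) + 4 \cdot 2500 = \left(25841 + i \sqrt{8459}\right) + 10000 = 35841 + i \sqrt{8459}$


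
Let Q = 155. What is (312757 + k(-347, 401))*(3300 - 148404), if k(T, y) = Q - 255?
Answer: -45367781328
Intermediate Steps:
k(T, y) = -100 (k(T, y) = 155 - 255 = -100)
(312757 + k(-347, 401))*(3300 - 148404) = (312757 - 100)*(3300 - 148404) = 312657*(-145104) = -45367781328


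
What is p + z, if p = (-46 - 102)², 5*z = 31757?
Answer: 141277/5 ≈ 28255.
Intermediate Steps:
z = 31757/5 (z = (⅕)*31757 = 31757/5 ≈ 6351.4)
p = 21904 (p = (-148)² = 21904)
p + z = 21904 + 31757/5 = 141277/5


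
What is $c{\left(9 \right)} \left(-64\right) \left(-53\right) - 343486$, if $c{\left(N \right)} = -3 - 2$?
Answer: $-360446$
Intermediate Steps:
$c{\left(N \right)} = -5$ ($c{\left(N \right)} = -3 - 2 = -5$)
$c{\left(9 \right)} \left(-64\right) \left(-53\right) - 343486 = \left(-5\right) \left(-64\right) \left(-53\right) - 343486 = 320 \left(-53\right) - 343486 = -16960 - 343486 = -360446$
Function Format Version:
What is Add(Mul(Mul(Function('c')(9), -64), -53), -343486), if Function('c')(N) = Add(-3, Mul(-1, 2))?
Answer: -360446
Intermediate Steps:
Function('c')(N) = -5 (Function('c')(N) = Add(-3, -2) = -5)
Add(Mul(Mul(Function('c')(9), -64), -53), -343486) = Add(Mul(Mul(-5, -64), -53), -343486) = Add(Mul(320, -53), -343486) = Add(-16960, -343486) = -360446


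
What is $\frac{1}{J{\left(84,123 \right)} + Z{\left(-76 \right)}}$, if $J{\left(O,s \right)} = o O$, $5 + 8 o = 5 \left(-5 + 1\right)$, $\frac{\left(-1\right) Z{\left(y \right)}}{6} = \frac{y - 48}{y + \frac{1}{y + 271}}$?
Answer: $- \frac{29638}{8070135} \approx -0.0036726$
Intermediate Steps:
$Z{\left(y \right)} = - \frac{6 \left(-48 + y\right)}{y + \frac{1}{271 + y}}$ ($Z{\left(y \right)} = - 6 \frac{y - 48}{y + \frac{1}{y + 271}} = - 6 \frac{-48 + y}{y + \frac{1}{271 + y}} = - \frac{6 \left(-48 + y\right)}{y + \frac{1}{271 + y}}$)
$o = - \frac{25}{8}$ ($o = - \frac{5}{8} + \frac{5 \left(-5 + 1\right)}{8} = - \frac{5}{8} + \frac{5 \left(-4\right)}{8} = - \frac{5}{8} + \frac{1}{8} \left(-20\right) = - \frac{5}{8} - \frac{5}{2} = - \frac{25}{8} \approx -3.125$)
$J{\left(O,s \right)} = - \frac{25 O}{8}$
$\frac{1}{J{\left(84,123 \right)} + Z{\left(-76 \right)}} = \frac{1}{\left(- \frac{25}{8}\right) 84 + \frac{6 \left(13008 - \left(-76\right)^{2} - -16948\right)}{1 + \left(-76\right)^{2} + 271 \left(-76\right)}} = \frac{1}{- \frac{525}{2} + \frac{6 \left(13008 - 5776 + 16948\right)}{1 + 5776 - 20596}} = \frac{1}{- \frac{525}{2} + \frac{6 \left(13008 - 5776 + 16948\right)}{-14819}} = \frac{1}{- \frac{525}{2} + 6 \left(- \frac{1}{14819}\right) 24180} = \frac{1}{- \frac{525}{2} - \frac{145080}{14819}} = \frac{1}{- \frac{8070135}{29638}} = - \frac{29638}{8070135}$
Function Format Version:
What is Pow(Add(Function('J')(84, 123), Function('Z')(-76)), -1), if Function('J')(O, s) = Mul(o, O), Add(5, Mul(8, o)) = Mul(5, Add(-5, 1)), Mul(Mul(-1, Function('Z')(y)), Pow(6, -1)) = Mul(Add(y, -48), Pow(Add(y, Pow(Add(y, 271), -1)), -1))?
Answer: Rational(-29638, 8070135) ≈ -0.0036726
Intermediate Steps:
Function('Z')(y) = Mul(-6, Pow(Add(y, Pow(Add(271, y), -1)), -1), Add(-48, y)) (Function('Z')(y) = Mul(-6, Mul(Add(y, -48), Pow(Add(y, Pow(Add(y, 271), -1)), -1))) = Mul(-6, Mul(Add(-48, y), Pow(Add(y, Pow(Add(271, y), -1)), -1))) = Mul(-6, Mul(Pow(Add(y, Pow(Add(271, y), -1)), -1), Add(-48, y))) = Mul(-6, Pow(Add(y, Pow(Add(271, y), -1)), -1), Add(-48, y)))
o = Rational(-25, 8) (o = Add(Rational(-5, 8), Mul(Rational(1, 8), Mul(5, Add(-5, 1)))) = Add(Rational(-5, 8), Mul(Rational(1, 8), Mul(5, -4))) = Add(Rational(-5, 8), Mul(Rational(1, 8), -20)) = Add(Rational(-5, 8), Rational(-5, 2)) = Rational(-25, 8) ≈ -3.1250)
Function('J')(O, s) = Mul(Rational(-25, 8), O)
Pow(Add(Function('J')(84, 123), Function('Z')(-76)), -1) = Pow(Add(Mul(Rational(-25, 8), 84), Mul(6, Pow(Add(1, Pow(-76, 2), Mul(271, -76)), -1), Add(13008, Mul(-1, Pow(-76, 2)), Mul(-223, -76)))), -1) = Pow(Add(Rational(-525, 2), Mul(6, Pow(Add(1, 5776, -20596), -1), Add(13008, Mul(-1, 5776), 16948))), -1) = Pow(Add(Rational(-525, 2), Mul(6, Pow(-14819, -1), Add(13008, -5776, 16948))), -1) = Pow(Add(Rational(-525, 2), Mul(6, Rational(-1, 14819), 24180)), -1) = Pow(Add(Rational(-525, 2), Rational(-145080, 14819)), -1) = Pow(Rational(-8070135, 29638), -1) = Rational(-29638, 8070135)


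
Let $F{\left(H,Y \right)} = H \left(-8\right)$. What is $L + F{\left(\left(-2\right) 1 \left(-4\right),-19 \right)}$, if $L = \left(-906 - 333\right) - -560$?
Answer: $-743$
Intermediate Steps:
$F{\left(H,Y \right)} = - 8 H$
$L = -679$ ($L = -1239 + 560 = -679$)
$L + F{\left(\left(-2\right) 1 \left(-4\right),-19 \right)} = -679 - 8 \left(-2\right) 1 \left(-4\right) = -679 - 8 \left(\left(-2\right) \left(-4\right)\right) = -679 - 64 = -743$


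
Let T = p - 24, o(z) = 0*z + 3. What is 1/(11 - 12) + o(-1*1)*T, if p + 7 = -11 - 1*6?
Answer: -145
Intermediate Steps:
p = -24 (p = -7 + (-11 - 1*6) = -7 + (-11 - 6) = -7 - 17 = -24)
o(z) = 3 (o(z) = 0 + 3 = 3)
T = -48 (T = -24 - 24 = -48)
1/(11 - 12) + o(-1*1)*T = 1/(11 - 12) + 3*(-48) = 1/(-1) - 144 = -1 - 144 = -145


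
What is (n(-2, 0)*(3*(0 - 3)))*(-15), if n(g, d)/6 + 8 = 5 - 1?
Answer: -3240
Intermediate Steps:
n(g, d) = -24 (n(g, d) = -48 + 6*(5 - 1) = -48 + 6*4 = -48 + 24 = -24)
(n(-2, 0)*(3*(0 - 3)))*(-15) = -72*(0 - 3)*(-15) = -72*(-3)*(-15) = -24*(-9)*(-15) = 216*(-15) = -3240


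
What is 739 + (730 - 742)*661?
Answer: -7193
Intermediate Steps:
739 + (730 - 742)*661 = 739 - 12*661 = 739 - 7932 = -7193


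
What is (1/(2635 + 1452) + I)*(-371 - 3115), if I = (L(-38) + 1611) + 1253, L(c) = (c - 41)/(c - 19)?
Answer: -775655341972/77653 ≈ -9.9887e+6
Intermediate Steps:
L(c) = (-41 + c)/(-19 + c)
I = 163327/57 (I = ((-41 - 38)/(-19 - 38) + 1611) + 1253 = (-79/(-57) + 1611) + 1253 = (-1/57*(-79) + 1611) + 1253 = (79/57 + 1611) + 1253 = 91906/57 + 1253 = 163327/57 ≈ 2865.4)
(1/(2635 + 1452) + I)*(-371 - 3115) = (1/(2635 + 1452) + 163327/57)*(-371 - 3115) = (1/4087 + 163327/57)*(-3486) = (667517506/232959)*(-3486) = -775655341972/77653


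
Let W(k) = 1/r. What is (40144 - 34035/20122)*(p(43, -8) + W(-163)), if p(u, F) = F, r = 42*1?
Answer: -270594083555/845124 ≈ -3.2018e+5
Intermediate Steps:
r = 42
W(k) = 1/42
(40144 - 34035/20122)*(p(43, -8) + W(-163)) = (40144 - 34035/20122)*(-8 + 1/42) = (40144 - 34035*1/20122)*(-335/42) = (40144 - 34035/20122)*(-335/42) = (807743533/20122)*(-335/42) = -270594083555/845124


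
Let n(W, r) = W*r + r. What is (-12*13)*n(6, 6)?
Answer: -6552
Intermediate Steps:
n(W, r) = r + W*r
(-12*13)*n(6, 6) = (-12*13)*(6*(1 + 6)) = -936*7 = -156*42 = -6552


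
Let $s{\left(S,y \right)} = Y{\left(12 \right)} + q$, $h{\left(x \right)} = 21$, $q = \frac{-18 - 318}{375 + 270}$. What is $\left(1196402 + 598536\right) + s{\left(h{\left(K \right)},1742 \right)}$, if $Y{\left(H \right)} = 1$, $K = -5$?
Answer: $\frac{385911773}{215} \approx 1.7949 \cdot 10^{6}$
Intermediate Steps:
$q = - \frac{112}{215}$ ($q = - \frac{336}{645} = \left(-336\right) \frac{1}{645} = - \frac{112}{215} \approx -0.52093$)
$s{\left(S,y \right)} = \frac{103}{215}$ ($s{\left(S,y \right)} = 1 - \frac{112}{215} = \frac{103}{215}$)
$\left(1196402 + 598536\right) + s{\left(h{\left(K \right)},1742 \right)} = \left(1196402 + 598536\right) + \frac{103}{215} = 1794938 + \frac{103}{215} = \frac{385911773}{215}$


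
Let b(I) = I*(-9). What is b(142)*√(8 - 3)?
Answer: -1278*√5 ≈ -2857.7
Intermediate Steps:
b(I) = -9*I
b(142)*√(8 - 3) = (-9*142)*√(8 - 3) = -1278*√5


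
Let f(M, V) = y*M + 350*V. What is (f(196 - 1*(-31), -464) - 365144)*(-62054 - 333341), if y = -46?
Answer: 212716974470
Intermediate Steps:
f(M, V) = -46*M + 350*V
(f(196 - 1*(-31), -464) - 365144)*(-62054 - 333341) = ((-46*(196 - 1*(-31)) + 350*(-464)) - 365144)*(-62054 - 333341) = ((-46*(196 + 31) - 162400) - 365144)*(-395395) = ((-46*227 - 162400) - 365144)*(-395395) = ((-10442 - 162400) - 365144)*(-395395) = (-172842 - 365144)*(-395395) = -537986*(-395395) = 212716974470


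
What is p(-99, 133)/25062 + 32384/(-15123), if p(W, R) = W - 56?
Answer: -90439097/42112514 ≈ -2.1476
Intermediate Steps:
p(W, R) = -56 + W
p(-99, 133)/25062 + 32384/(-15123) = (-56 - 99)/25062 + 32384/(-15123) = -155*1/25062 + 32384*(-1/15123) = -155/25062 - 32384/15123 = -90439097/42112514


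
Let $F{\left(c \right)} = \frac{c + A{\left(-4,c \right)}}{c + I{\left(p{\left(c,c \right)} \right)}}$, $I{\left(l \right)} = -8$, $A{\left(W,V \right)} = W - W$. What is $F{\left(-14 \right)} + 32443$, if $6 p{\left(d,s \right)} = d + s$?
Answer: $\frac{356880}{11} \approx 32444.0$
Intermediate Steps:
$p{\left(d,s \right)} = \frac{d}{6} + \frac{s}{6}$ ($p{\left(d,s \right)} = \frac{d + s}{6} = \frac{d}{6} + \frac{s}{6}$)
$A{\left(W,V \right)} = 0$
$F{\left(c \right)} = \frac{c}{-8 + c}$ ($F{\left(c \right)} = \frac{c + 0}{c - 8} = \frac{c}{-8 + c}$)
$F{\left(-14 \right)} + 32443 = - \frac{14}{-8 - 14} + 32443 = - \frac{14}{-22} + 32443 = \left(-14\right) \left(- \frac{1}{22}\right) + 32443 = \frac{7}{11} + 32443 = \frac{356880}{11}$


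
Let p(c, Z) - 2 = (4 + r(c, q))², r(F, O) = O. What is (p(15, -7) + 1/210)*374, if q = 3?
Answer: 2002957/105 ≈ 19076.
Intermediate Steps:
p(c, Z) = 51 (p(c, Z) = 2 + (4 + 3)² = 2 + 7² = 2 + 49 = 51)
(p(15, -7) + 1/210)*374 = (51 + 1/210)*374 = (10711/210)*374 = 2002957/105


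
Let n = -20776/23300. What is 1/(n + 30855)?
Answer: 5825/179725181 ≈ 3.2411e-5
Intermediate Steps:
n = -5194/5825 (n = -20776*1/23300 = -5194/5825 ≈ -0.89167)
1/(n + 30855) = 1/(-5194/5825 + 30855) = 1/(179725181/5825) = 5825/179725181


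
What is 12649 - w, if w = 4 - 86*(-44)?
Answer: 8861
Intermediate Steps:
w = 3788 (w = 4 + 3784 = 3788)
12649 - w = 12649 - 1*3788 = 12649 - 3788 = 8861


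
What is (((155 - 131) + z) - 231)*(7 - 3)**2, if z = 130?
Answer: -1232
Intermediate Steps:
(((155 - 131) + z) - 231)*(7 - 3)**2 = (((155 - 131) + 130) - 231)*(7 - 3)**2 = ((24 + 130) - 231)*4**2 = (154 - 231)*16 = -77*16 = -1232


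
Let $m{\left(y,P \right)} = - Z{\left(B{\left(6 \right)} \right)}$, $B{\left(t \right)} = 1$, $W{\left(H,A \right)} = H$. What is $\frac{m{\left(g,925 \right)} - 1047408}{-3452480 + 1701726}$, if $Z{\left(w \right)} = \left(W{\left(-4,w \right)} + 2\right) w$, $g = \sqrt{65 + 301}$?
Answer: $\frac{523703}{875377} \approx 0.59826$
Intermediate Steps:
$g = \sqrt{366} \approx 19.131$
$Z{\left(w \right)} = - 2 w$ ($Z{\left(w \right)} = \left(-4 + 2\right) w = - 2 w$)
$m{\left(y,P \right)} = 2$ ($m{\left(y,P \right)} = - \left(-2\right) 1 = \left(-1\right) \left(-2\right) = 2$)
$\frac{m{\left(g,925 \right)} - 1047408}{-3452480 + 1701726} = \frac{2 - 1047408}{-3452480 + 1701726} = - \frac{1047406}{-1750754} = \left(-1047406\right) \left(- \frac{1}{1750754}\right) = \frac{523703}{875377}$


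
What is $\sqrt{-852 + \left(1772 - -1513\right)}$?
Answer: $\sqrt{2433} \approx 49.325$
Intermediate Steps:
$\sqrt{-852 + \left(1772 - -1513\right)} = \sqrt{-852 + \left(1772 + 1513\right)} = \sqrt{-852 + 3285} = \sqrt{2433}$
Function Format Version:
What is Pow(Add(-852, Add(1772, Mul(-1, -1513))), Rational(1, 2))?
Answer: Pow(2433, Rational(1, 2)) ≈ 49.325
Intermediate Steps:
Pow(Add(-852, Add(1772, Mul(-1, -1513))), Rational(1, 2)) = Pow(Add(-852, Add(1772, 1513)), Rational(1, 2)) = Pow(Add(-852, 3285), Rational(1, 2)) = Pow(2433, Rational(1, 2))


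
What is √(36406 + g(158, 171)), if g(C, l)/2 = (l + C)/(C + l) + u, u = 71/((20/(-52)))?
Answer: √900970/5 ≈ 189.84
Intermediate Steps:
u = -923/5 (u = 71/((20*(-1/52))) = 71/(-5/13) = 71*(-13/5) = -923/5 ≈ -184.60)
g(C, l) = -1836/5 (g(C, l) = 2*((l + C)/(C + l) - 923/5) = 2*((C + l)/(C + l) - 923/5) = 2*(1 - 923/5) = 2*(-918/5) = -1836/5)
√(36406 + g(158, 171)) = √(36406 - 1836/5) = √(180194/5) = √900970/5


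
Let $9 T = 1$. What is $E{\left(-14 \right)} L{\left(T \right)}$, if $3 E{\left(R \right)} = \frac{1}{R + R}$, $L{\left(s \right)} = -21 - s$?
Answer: $\frac{95}{378} \approx 0.25132$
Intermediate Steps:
$T = \frac{1}{9}$ ($T = \frac{1}{9} \cdot 1 = \frac{1}{9} \approx 0.11111$)
$E{\left(R \right)} = \frac{1}{6 R}$ ($E{\left(R \right)} = \frac{1}{3 \left(R + R\right)} = \frac{1}{3 \cdot 2 R} = \frac{\frac{1}{2} \frac{1}{R}}{3} = \frac{1}{6 R}$)
$E{\left(-14 \right)} L{\left(T \right)} = \frac{1}{6 \left(-14\right)} \left(-21 - \frac{1}{9}\right) = \frac{1}{6} \left(- \frac{1}{14}\right) \left(-21 - \frac{1}{9}\right) = \left(- \frac{1}{84}\right) \left(- \frac{190}{9}\right) = \frac{95}{378}$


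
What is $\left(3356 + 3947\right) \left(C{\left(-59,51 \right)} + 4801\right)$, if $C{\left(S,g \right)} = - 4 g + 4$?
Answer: $33601103$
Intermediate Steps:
$C{\left(S,g \right)} = 4 - 4 g$
$\left(3356 + 3947\right) \left(C{\left(-59,51 \right)} + 4801\right) = \left(3356 + 3947\right) \left(\left(4 - 204\right) + 4801\right) = 7303 \left(\left(4 - 204\right) + 4801\right) = 7303 \left(-200 + 4801\right) = 7303 \cdot 4601 = 33601103$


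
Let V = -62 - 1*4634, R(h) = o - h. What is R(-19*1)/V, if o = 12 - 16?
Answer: -15/4696 ≈ -0.0031942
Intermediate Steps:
o = -4
R(h) = -4 - h
V = -4696 (V = -62 - 4634 = -4696)
R(-19*1)/V = (-4 - (-19))/(-4696) = (-4 - 1*(-19))*(-1/4696) = (-4 + 19)*(-1/4696) = 15*(-1/4696) = -15/4696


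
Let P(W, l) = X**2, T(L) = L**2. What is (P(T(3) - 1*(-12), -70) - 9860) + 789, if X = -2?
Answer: -9067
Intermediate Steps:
P(W, l) = 4 (P(W, l) = (-2)**2 = 4)
(P(T(3) - 1*(-12), -70) - 9860) + 789 = (4 - 9860) + 789 = -9856 + 789 = -9067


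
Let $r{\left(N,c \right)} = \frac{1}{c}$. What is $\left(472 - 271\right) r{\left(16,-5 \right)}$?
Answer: $- \frac{201}{5} \approx -40.2$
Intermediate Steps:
$\left(472 - 271\right) r{\left(16,-5 \right)} = \frac{472 - 271}{-5} = 201 \left(- \frac{1}{5}\right) = - \frac{201}{5}$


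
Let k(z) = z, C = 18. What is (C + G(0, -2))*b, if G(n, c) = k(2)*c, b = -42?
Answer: -588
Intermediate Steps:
G(n, c) = 2*c
(C + G(0, -2))*b = (18 + 2*(-2))*(-42) = (18 - 4)*(-42) = 14*(-42) = -588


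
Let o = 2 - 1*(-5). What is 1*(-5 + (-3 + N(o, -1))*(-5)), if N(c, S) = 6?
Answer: -20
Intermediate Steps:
o = 7 (o = 2 + 5 = 7)
1*(-5 + (-3 + N(o, -1))*(-5)) = 1*(-5 + (-3 + 6)*(-5)) = 1*(-5 + 3*(-5)) = 1*(-5 - 15) = 1*(-20) = -20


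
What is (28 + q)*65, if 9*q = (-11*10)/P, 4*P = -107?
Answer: 1781260/963 ≈ 1849.7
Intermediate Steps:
P = -107/4 (P = (¼)*(-107) = -107/4 ≈ -26.750)
q = 440/963 (q = ((-11*10)/(-107/4))/9 = (-110*(-4/107))/9 = (⅑)*(440/107) = 440/963 ≈ 0.45691)
(28 + q)*65 = (28 + 440/963)*65 = (27404/963)*65 = 1781260/963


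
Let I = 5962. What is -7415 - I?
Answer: -13377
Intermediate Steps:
-7415 - I = -7415 - 1*5962 = -7415 - 5962 = -13377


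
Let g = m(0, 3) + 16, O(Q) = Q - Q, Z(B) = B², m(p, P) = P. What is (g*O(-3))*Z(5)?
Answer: 0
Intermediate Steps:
O(Q) = 0
g = 19 (g = 3 + 16 = 19)
(g*O(-3))*Z(5) = (19*0)*5² = 0*25 = 0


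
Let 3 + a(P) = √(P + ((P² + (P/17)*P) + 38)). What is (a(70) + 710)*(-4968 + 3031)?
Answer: -1369459 - 11622*√42517/17 ≈ -1.5104e+6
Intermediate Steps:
a(P) = -3 + √(38 + P + 18*P²/17) (a(P) = -3 + √(P + ((P² + (P/17)*P) + 38)) = -3 + √(P + ((P² + P²/17) + 38)) = -3 + √(P + (18*P²/17 + 38)) = -3 + √(P + (38 + 18*P²/17)) = -3 + √(38 + P + 18*P²/17))
(a(70) + 710)*(-4968 + 3031) = ((-3 + √(10982 + 289*70 + 306*70²)/17) + 710)*(-4968 + 3031) = ((-3 + √(10982 + 20230 + 306*4900)/17) + 710)*(-1937) = ((-3 + √(10982 + 20230 + 1499400)/17) + 710)*(-1937) = ((-3 + √1530612/17) + 710)*(-1937) = ((-3 + (6*√42517)/17) + 710)*(-1937) = ((-3 + 6*√42517/17) + 710)*(-1937) = (707 + 6*√42517/17)*(-1937) = -1369459 - 11622*√42517/17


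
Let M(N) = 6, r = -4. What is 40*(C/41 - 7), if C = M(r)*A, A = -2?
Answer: -11960/41 ≈ -291.71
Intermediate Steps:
C = -12 (C = 6*(-2) = -12)
40*(C/41 - 7) = 40*(-12/41 - 7) = 40*(-299/41) = -11960/41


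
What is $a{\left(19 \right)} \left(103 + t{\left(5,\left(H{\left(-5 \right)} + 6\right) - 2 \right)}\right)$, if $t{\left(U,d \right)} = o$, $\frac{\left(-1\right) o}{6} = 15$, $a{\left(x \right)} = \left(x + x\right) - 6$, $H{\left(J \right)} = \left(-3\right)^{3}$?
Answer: $416$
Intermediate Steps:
$H{\left(J \right)} = -27$
$a{\left(x \right)} = -6 + 2 x$ ($a{\left(x \right)} = 2 x - 6 = -6 + 2 x$)
$o = -90$ ($o = \left(-6\right) 15 = -90$)
$t{\left(U,d \right)} = -90$
$a{\left(19 \right)} \left(103 + t{\left(5,\left(H{\left(-5 \right)} + 6\right) - 2 \right)}\right) = \left(-6 + 2 \cdot 19\right) \left(103 - 90\right) = \left(-6 + 38\right) 13 = 32 \cdot 13 = 416$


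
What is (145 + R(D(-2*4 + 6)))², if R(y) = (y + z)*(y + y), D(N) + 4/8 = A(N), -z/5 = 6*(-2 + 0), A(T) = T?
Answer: 81225/4 ≈ 20306.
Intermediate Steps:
z = 60 (z = -30*(-2 + 0) = -30*(-2) = -5*(-12) = 60)
D(N) = -½ + N
R(y) = 2*y*(60 + y) (R(y) = (y + 60)*(y + y) = (60 + y)*(2*y) = 2*y*(60 + y))
(145 + R(D(-2*4 + 6)))² = (145 + 2*(-½ + (-2*4 + 6))*(60 + (-½ + (-2*4 + 6))))² = (145 + 2*(-½ + (-8 + 6))*(60 + (-½ + (-8 + 6))))² = (145 + 2*(-½ - 2)*(60 + (-½ - 2)))² = (145 + 2*(-5/2)*(60 - 5/2))² = (145 + 2*(-5/2)*(115/2))² = (145 - 575/2)² = (-285/2)² = 81225/4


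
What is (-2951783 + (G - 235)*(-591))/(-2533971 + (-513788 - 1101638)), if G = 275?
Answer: 2975423/4149397 ≈ 0.71707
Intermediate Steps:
(-2951783 + (G - 235)*(-591))/(-2533971 + (-513788 - 1101638)) = (-2951783 + (275 - 235)*(-591))/(-2533971 + (-513788 - 1101638)) = (-2951783 + 40*(-591))/(-2533971 - 1615426) = (-2951783 - 23640)/(-4149397) = -2975423*(-1/4149397) = 2975423/4149397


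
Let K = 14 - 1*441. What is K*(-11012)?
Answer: 4702124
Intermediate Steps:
K = -427 (K = 14 - 441 = -427)
K*(-11012) = -427*(-11012) = 4702124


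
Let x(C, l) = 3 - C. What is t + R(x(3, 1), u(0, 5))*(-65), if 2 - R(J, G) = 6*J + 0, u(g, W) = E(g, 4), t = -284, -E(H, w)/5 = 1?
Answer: -414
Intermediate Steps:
E(H, w) = -5 (E(H, w) = -5*1 = -5)
u(g, W) = -5
R(J, G) = 2 - 6*J (R(J, G) = 2 - (6*J + 0) = 2 - 6*J)
t + R(x(3, 1), u(0, 5))*(-65) = -284 + (2 - 6*(3 - 1*3))*(-65) = -284 + (2 - 6*(3 - 3))*(-65) = -284 + (2 - 6*0)*(-65) = -284 + (2 + 0)*(-65) = -284 + 2*(-65) = -284 - 130 = -414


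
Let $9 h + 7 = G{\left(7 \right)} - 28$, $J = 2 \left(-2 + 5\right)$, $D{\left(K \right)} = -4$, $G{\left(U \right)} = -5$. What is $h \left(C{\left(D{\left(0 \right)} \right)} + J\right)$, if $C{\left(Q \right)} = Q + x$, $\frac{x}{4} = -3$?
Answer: $\frac{400}{9} \approx 44.444$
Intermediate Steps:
$x = -12$ ($x = 4 \left(-3\right) = -12$)
$J = 6$ ($J = 2 \cdot 3 = 6$)
$h = - \frac{40}{9}$ ($h = - \frac{7}{9} + \frac{-5 - 28}{9} = - \frac{7}{9} + \frac{1}{9} \left(-33\right) = - \frac{7}{9} - \frac{11}{3} = - \frac{40}{9} \approx -4.4444$)
$C{\left(Q \right)} = -12 + Q$ ($C{\left(Q \right)} = Q - 12 = -12 + Q$)
$h \left(C{\left(D{\left(0 \right)} \right)} + J\right) = - \frac{40 \left(\left(-12 - 4\right) + 6\right)}{9} = - \frac{40 \left(-16 + 6\right)}{9} = \left(- \frac{40}{9}\right) \left(-10\right) = \frac{400}{9}$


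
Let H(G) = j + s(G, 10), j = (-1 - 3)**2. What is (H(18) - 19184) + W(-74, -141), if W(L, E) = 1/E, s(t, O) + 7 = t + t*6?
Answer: -2685910/141 ≈ -19049.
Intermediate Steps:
s(t, O) = -7 + 7*t (s(t, O) = -7 + (t + t*6) = -7 + (t + 6*t) = -7 + 7*t)
j = 16 (j = (-4)**2 = 16)
H(G) = 9 + 7*G (H(G) = 16 + (-7 + 7*G) = 9 + 7*G)
(H(18) - 19184) + W(-74, -141) = ((9 + 7*18) - 19184) + 1/(-141) = ((9 + 126) - 19184) - 1/141 = (135 - 19184) - 1/141 = -19049 - 1/141 = -2685910/141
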